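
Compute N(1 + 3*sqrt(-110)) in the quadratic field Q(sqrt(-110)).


N(a + b*sqrt(d)) = a^2 - d*b^2
= (1)^2 - (-110)*(3)^2
= 1 + 990
= 991

991


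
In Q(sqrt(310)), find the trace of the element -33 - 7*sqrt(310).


Tr(a + b*sqrt(d)) = (a + b*sqrt(d)) + (a - b*sqrt(d)) = 2a
= 2 * (-33)
= -66

-66


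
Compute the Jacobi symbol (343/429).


Compute (343/429) via quadratic reciprocity:
  reciprocity: (343/429) -> +(429/343)
  reduce: (86/343)
  pull out 2: (2/343) = +1  (since 343 mod 8 = 7)
  reciprocity: (43/343) -> -(343/43)
  reduce: (42/43)
  pull out 2: (2/43) = -1  (since 43 mod 8 = 3)
  reciprocity: (21/43) -> +(43/21)
  reduce: (1/21)
  (1/21) = 1
Product of signs = 1

1


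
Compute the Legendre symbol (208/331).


p = 331 is prime, so compute (208/331) with the reciprocity algorithm (Jacobi-symbol steps: pull out 2s via (2/n), flip via reciprocity, reduce):
  pull out 2: (2/331) = -1  (since 331 mod 8 = 3)
  pull out 2: (2/331) = -1  (since 331 mod 8 = 3)
  pull out 2: (2/331) = -1  (since 331 mod 8 = 3)
  pull out 2: (2/331) = -1  (since 331 mod 8 = 3)
  reciprocity: (13/331) -> +(331/13)
  reduce: (6/13)
  pull out 2: (2/13) = -1  (since 13 mod 8 = 5)
  reciprocity: (3/13) -> +(13/3)
  reduce: (1/3)
  (1/3) = 1
Product of signs = -1
(208/331) = -1

-1


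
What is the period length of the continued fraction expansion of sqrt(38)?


Run the CF algorithm for sqrt(38).
a_0 = floor(sqrt(38)) = 6; set m_0=0, q_0=1.
Recurrence: m' = q*a - m,  q' = (d - m'^2)/q,  a' = floor((a_0 + m')/q').
  step 1: m=6, q=2, a=6
  step 2: m=6, q=1, a=12
a_2 = 2*a_0 = 12, so the period closes here.
sqrt(38) = [6; 6, 12]
Period length = 2

2


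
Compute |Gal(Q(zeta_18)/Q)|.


|Gal(Q(zeta_18)/Q)| = phi(18)
= 6

6


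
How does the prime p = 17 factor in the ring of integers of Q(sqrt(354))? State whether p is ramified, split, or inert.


K = Q(sqrt(354)). Since d mod 4 = 2, disc(K) = 1416.
Check p | disc: 1416 mod 17 = 5.
p does not divide disc. Compute Legendre symbol (d/p):
14^((17-1)/2) mod 17 = -1
(d/p) = -1, so p is inert: (p) stays prime with e=1, f=2, g=1.
Therefore p is inert.

inert


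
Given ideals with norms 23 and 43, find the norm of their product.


N(IJ) = N(I) * N(J)
= 23 * 43
= 989

989


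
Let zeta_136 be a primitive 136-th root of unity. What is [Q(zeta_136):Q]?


The degree equals Euler's totient phi(136).
136 = 2^3 * 17
phi(136) = 64

64


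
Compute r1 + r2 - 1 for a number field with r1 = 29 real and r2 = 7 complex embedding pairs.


By Dirichlet's unit theorem:
rank = r1 + r2 - 1
= 29 + 7 - 1
= 35

35


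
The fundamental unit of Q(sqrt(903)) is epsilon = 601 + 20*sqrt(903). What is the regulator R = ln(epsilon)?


epsilon = 601 + 20*sqrt(903)
= 1201.9992
R = ln(1201.9992)
= 7.0917

7.0917


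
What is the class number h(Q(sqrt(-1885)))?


K = Q(sqrt(-1885)). d mod 4 = 3, so D = disc(K) = 4d = -7540
h(K) equals the number of primitive reduced positive-definite forms (a, b, c) = a*x^2 + b*x*y + c*y^2 with b^2 - 4ac = D,
where reduced means |b| <= a <= c, with b >= 0 whenever |b| = a or a = c, and primitive means gcd(a, b, c) = 1.
Reduced forces 3a^2 <= |D| = 7540, so 1 <= a <= 50; b must have the parity of D, and c = (b^2 - D)/(4a) must be an integer >= a.
Enumerate a = 1..50, b in [-a, a]:
  a=1: (1, 0, 1885)  [1]
  a=2: (2, 2, 943)  [1]
  a=3..4: none
  a=5: (5, 0, 377)  [1]
  a=6..9: none
  a=10: (10, 10, 191)  [1]
  a=11..12: none
  a=13: (13, 0, 145)  [1]
  a=14..16: none
  a=17: (17, -12, 113), (17, 12, 113)  [2]
  a=18..22: none
  a=23: (23, -2, 82), (23, 2, 82)  [2]
  a=24..25: none
  a=26: (26, 26, 79)  [1]
  a=27..28: none
  a=29: (29, 0, 65)  [1]
  a=30..33: none
  a=34: (34, -22, 59), (34, 22, 59)  [2]
  a=35..40: none
  a=41: (41, -2, 46), (41, 2, 46)  [2]
  a=42..46: none
  a=47: (47, 36, 47)  [1]
  a=48..50: none
Total reduced forms: 1 + 1 + 1 + 1 + 1 + 2 + 2 + 1 + 1 + 2 + 2 + 1 = 16
h = 16

16


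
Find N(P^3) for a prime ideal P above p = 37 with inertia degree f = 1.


N(P^a) = p^(a*f)
= 37^(3*1)
= 37^3
= 50653

50653


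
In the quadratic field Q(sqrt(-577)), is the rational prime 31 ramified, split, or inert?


K = Q(sqrt(-577)). Since d mod 4 = 3, disc(K) = -2308.
Check p | disc: -2308 mod 31 = 17.
p does not divide disc. Compute Legendre symbol (d/p):
12^((31-1)/2) mod 31 = -1
(d/p) = -1, so p is inert: (p) stays prime with e=1, f=2, g=1.
Therefore p is inert.

inert


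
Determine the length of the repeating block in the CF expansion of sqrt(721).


Run the CF algorithm for sqrt(721).
a_0 = floor(sqrt(721)) = 26; set m_0=0, q_0=1.
Recurrence: m' = q*a - m,  q' = (d - m'^2)/q,  a' = floor((a_0 + m')/q').
  step 1: m=26, q=45, a=1
  step 2: m=19, q=8, a=5
  step 3: m=21, q=35, a=1
  step 4: m=14, q=15, a=2
  step 5: m=16, q=31, a=1
  step 6: m=15, q=16, a=2
  step 7: m=17, q=27, a=1
  step 8: m=10, q=23, a=1
  step 9: m=13, q=24, a=1
  step 10: m=11, q=25, a=1
  step 11: m=14, q=21, a=1
  step 12: m=7, q=32, a=1
  step 13: m=25, q=3, a=17
  step 14: m=26, q=15, a=3
  step 15: m=19, q=24, a=1
  step 16: m=5, q=29, a=1
  step 17: m=24, q=5, a=10
  step 18: m=26, q=9, a=5
  step 19: m=19, q=40, a=1
  step 20: m=21, q=7, a=6
  step 21: m=21, q=40, a=1
  step 22: m=19, q=9, a=5
  step 23: m=26, q=5, a=10
  step 24: m=24, q=29, a=1
  step 25: m=5, q=24, a=1
  step 26: m=19, q=15, a=3
  step 27: m=26, q=3, a=17
  step 28: m=25, q=32, a=1
  step 29: m=7, q=21, a=1
  step 30: m=14, q=25, a=1
  step 31: m=11, q=24, a=1
  step 32: m=13, q=23, a=1
  step 33: m=10, q=27, a=1
  step 34: m=17, q=16, a=2
  step 35: m=15, q=31, a=1
  step 36: m=16, q=15, a=2
  step 37: m=14, q=35, a=1
  step 38: m=21, q=8, a=5
  step 39: m=19, q=45, a=1
  step 40: m=26, q=1, a=52
a_40 = 2*a_0 = 52, so the period closes here.
sqrt(721) = [26; 1, 5, 1, 2, 1, 2, 1, 1, 1, 1, 1, 1, 17, 3, 1, 1, 10, 5, 1, 6, 1, 5, 10, 1, 1, 3, 17, 1, 1, 1, 1, 1, 1, 2, 1, 2, 1, 5, 1, 52]
Period length = 40

40


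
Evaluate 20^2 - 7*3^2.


x^2 - d*y^2
= 20^2 - 7*3^2
= 400 - 63
= 337

337


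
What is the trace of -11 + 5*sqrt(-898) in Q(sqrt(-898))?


Tr(a + b*sqrt(d)) = (a + b*sqrt(d)) + (a - b*sqrt(d)) = 2a
= 2 * (-11)
= -22

-22


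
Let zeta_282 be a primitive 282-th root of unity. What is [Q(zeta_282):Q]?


The degree equals Euler's totient phi(282).
282 = 2 * 3 * 47
phi(282) = 92

92


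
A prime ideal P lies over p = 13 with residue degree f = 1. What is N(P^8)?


N(P^a) = p^(a*f)
= 13^(8*1)
= 13^8
= 815730721

815730721


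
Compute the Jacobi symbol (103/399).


Compute (103/399) via quadratic reciprocity:
  reciprocity: (103/399) -> -(399/103)
  reduce: (90/103)
  pull out 2: (2/103) = +1  (since 103 mod 8 = 7)
  reciprocity: (45/103) -> +(103/45)
  reduce: (13/45)
  reciprocity: (13/45) -> +(45/13)
  reduce: (6/13)
  pull out 2: (2/13) = -1  (since 13 mod 8 = 5)
  reciprocity: (3/13) -> +(13/3)
  reduce: (1/3)
  (1/3) = 1
Product of signs = 1

1


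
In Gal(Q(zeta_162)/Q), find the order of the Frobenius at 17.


The Frobenius at p in Gal(Q(zeta_n)/Q) = (Z/nZ)* is the class of p, so its order is ord_162(17), the smallest k >= 1 with 17^k = 1 mod 162.
n = 162 = 2 * 3^4, phi(162) = 54; the order divides phi(n).
Divisors of 54: 1, 2, 3, 6, 9, 18, 27, 54
Repeated squaring mod 162: 17^1 = 17, 17^2 = 127, 17^4 = 91, 17^8 = 19, 17^16 = 37, 17^32 = 73
Test divisors in increasing order:
  k=1: 17^1 = 17 mod 162
  k=2: 17^2 = 127 mod 162
  k=3: 17^3 = 127 * 17 = 53 mod 162
  k=6: 17^6 = 91 * 127 = 55 mod 162
  k=9: 17^9 = 19 * 17 = 161 mod 162
  k=18: 17^18 = 37 * 127 = 1 mod 162  <- first divisor giving 1
Order = 18

18


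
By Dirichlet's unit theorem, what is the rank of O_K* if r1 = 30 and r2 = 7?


By Dirichlet's unit theorem:
rank = r1 + r2 - 1
= 30 + 7 - 1
= 36

36


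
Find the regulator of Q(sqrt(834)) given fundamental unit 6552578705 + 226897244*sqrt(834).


epsilon = 6552578705 + 226897244*sqrt(834)
= 1.3105e+10
R = ln(1.3105e+10)
= 23.2963

23.2963


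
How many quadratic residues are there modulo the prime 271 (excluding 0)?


For prime p, the number of non-zero quadratic residues is (p-1)/2.
= (271-1)/2
= 135

135


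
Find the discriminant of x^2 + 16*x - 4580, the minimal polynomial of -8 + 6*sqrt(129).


The element -8 + 6*sqrt(129) has minimal polynomial:
x^2 + 16*x - 4580
Discriminant = (16)^2 - 4*(-4580)
= 256 + 18320
= 18576

18576


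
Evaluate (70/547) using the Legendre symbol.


p = 547 is prime, so compute (70/547) with the reciprocity algorithm (Jacobi-symbol steps: pull out 2s via (2/n), flip via reciprocity, reduce):
  pull out 2: (2/547) = -1  (since 547 mod 8 = 3)
  reciprocity: (35/547) -> -(547/35)
  reduce: (22/35)
  pull out 2: (2/35) = -1  (since 35 mod 8 = 3)
  reciprocity: (11/35) -> -(35/11)
  reduce: (2/11)
  pull out 2: (2/11) = -1  (since 11 mod 8 = 3)
  (1/11) = 1
Product of signs = -1
(70/547) = -1

-1


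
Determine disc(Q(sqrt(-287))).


For K = Q(sqrt(d)) with d squarefree: disc(K) = d if d = 1 mod 4, and disc(K) = 4d if d = 2 or 3 mod 4.
Here d = -287, and d mod 4 = 1.
d = 1 mod 4 (O_K = Z[(1+sqrt(d))/2]), so disc(K) = d = -287

-287


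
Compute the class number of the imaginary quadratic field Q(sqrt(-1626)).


K = Q(sqrt(-1626)). d mod 4 = 2, so D = disc(K) = 4d = -6504
h(K) equals the number of primitive reduced positive-definite forms (a, b, c) = a*x^2 + b*x*y + c*y^2 with b^2 - 4ac = D,
where reduced means |b| <= a <= c, with b >= 0 whenever |b| = a or a = c, and primitive means gcd(a, b, c) = 1.
Reduced forces 3a^2 <= |D| = 6504, so 1 <= a <= 46; b must have the parity of D, and c = (b^2 - D)/(4a) must be an integer >= a.
Enumerate a = 1..46, b in [-a, a]:
  a=1: (1, 0, 1626)  [1]
  a=2: (2, 0, 813)  [1]
  a=3: (3, 0, 542)  [1]
  a=4: none
  a=5: (5, -4, 326), (5, 4, 326)  [2]
  a=6: (6, 0, 271)  [1]
  a=7..9: none
  a=10: (10, -4, 163), (10, 4, 163)  [2]
  a=11..12: none
  a=13: (13, -10, 127), (13, 10, 127)  [2]
  a=14: none
  a=15: (15, -6, 109), (15, 6, 109)  [2]
  a=16..24: none
  a=25: (25, -14, 67), (25, 14, 67)  [2]
  a=26: (26, -16, 65), (26, 16, 65)  [2]
  a=27..29: none
  a=30: (30, -24, 59), (30, 24, 59)  [2]
  a=31..38: none
  a=39: (39, -36, 50), (39, 36, 50)  [2]
  a=40..46: none
Total reduced forms: 1 + 1 + 1 + 2 + 1 + 2 + 2 + 2 + 2 + 2 + 2 + 2 = 20
h = 20

20


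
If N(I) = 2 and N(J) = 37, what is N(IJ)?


N(IJ) = N(I) * N(J)
= 2 * 37
= 74

74


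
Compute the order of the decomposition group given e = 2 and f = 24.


|D_P| = e * f
= 2 * 24
= 48

48


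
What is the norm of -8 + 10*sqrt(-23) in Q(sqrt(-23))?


N(a + b*sqrt(d)) = a^2 - d*b^2
= (-8)^2 - (-23)*(10)^2
= 64 + 2300
= 2364

2364


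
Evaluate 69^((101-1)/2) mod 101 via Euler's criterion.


p = 101 is prime and the exponent is (p-1)/2 = 50, so by Euler's criterion 69^50 = (69/101) = +1 or -1 mod 101.
Compute by square-and-multiply:
  50 = 32 + 16 + 2 (binary 110010)
  Repeated squaring mod 101: 69^1 = 69, 69^2 = 14, 69^4 = 95, 69^8 = 36, 69^16 = 84, 69^32 = 87
  69^50 = 69^32 * 69^16 * 69^2 = 87 * 84 * 14 mod 101
    87 * 84 = 7308 = 36 mod 101
    36 * 14 = 504 = 100 mod 101
  69^50 = 100 mod 101
Result 100 = p - 1 = -1 mod 101: 69 is a quadratic non-residue mod 101. As a residue in [0, p-1] the value is 100.
69^50 mod 101 = 100

100


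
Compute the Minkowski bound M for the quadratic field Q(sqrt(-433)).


d = -433, d mod 4 = 3, so disc(K) = 4d = -1732; |disc(K)| = 1732
Imaginary quadratic field, so n = 2, s = r2 = 1, r1 = 0
M = (n!/n^n) * (4/pi)^s * sqrt(|disc(K)|) = (2!/2^2) * (4/pi)^1 * sqrt(1732)
= 0.5 * 1.273240 * 41.617304
= 26.4944

26.4944


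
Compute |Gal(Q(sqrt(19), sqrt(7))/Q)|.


The 2 square roots of distinct primes are multiplicatively independent over Q,
so [K:Q] = 2^2 and Gal(K/Q) is isomorphic to (Z/2Z)^2.
|Gal| = 2^2 = 4

4


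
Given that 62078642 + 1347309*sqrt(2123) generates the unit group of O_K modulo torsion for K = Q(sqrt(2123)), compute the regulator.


epsilon = 62078642 + 1347309*sqrt(2123)
= 1.2416e+08
R = ln(1.2416e+08)
= 18.6371

18.6371


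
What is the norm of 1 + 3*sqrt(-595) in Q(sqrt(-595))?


N(a + b*sqrt(d)) = a^2 - d*b^2
= (1)^2 - (-595)*(3)^2
= 1 + 5355
= 5356

5356


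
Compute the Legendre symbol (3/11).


p = 11 is prime, so compute (3/11) with the reciprocity algorithm (Jacobi-symbol steps: pull out 2s via (2/n), flip via reciprocity, reduce):
  reciprocity: (3/11) -> -(11/3)
  reduce: (2/3)
  pull out 2: (2/3) = -1  (since 3 mod 8 = 3)
  (1/3) = 1
Product of signs = 1
(3/11) = 1

1


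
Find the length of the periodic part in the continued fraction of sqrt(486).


Run the CF algorithm for sqrt(486).
a_0 = floor(sqrt(486)) = 22; set m_0=0, q_0=1.
Recurrence: m' = q*a - m,  q' = (d - m'^2)/q,  a' = floor((a_0 + m')/q').
  step 1: m=22, q=2, a=22
  step 2: m=22, q=1, a=44
a_2 = 2*a_0 = 44, so the period closes here.
sqrt(486) = [22; 22, 44]
Period length = 2

2


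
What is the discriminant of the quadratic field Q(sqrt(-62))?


For K = Q(sqrt(d)) with d squarefree: disc(K) = d if d = 1 mod 4, and disc(K) = 4d if d = 2 or 3 mod 4.
Here d = -62, and d mod 4 = 2.
d = 2 mod 4, not 1 (O_K = Z[sqrt(d)]), so disc(K) = 4d = 4 * (-62) = -248

-248


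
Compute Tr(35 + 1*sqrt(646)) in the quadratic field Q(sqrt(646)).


Tr(a + b*sqrt(d)) = (a + b*sqrt(d)) + (a - b*sqrt(d)) = 2a
= 2 * (35)
= 70

70


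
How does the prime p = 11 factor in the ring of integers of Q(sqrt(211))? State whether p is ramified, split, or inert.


K = Q(sqrt(211)). Since d mod 4 = 3, disc(K) = 844.
Check p | disc: 844 mod 11 = 8.
p does not divide disc. Compute Legendre symbol (d/p):
2^((11-1)/2) mod 11 = -1
(d/p) = -1, so p is inert: (p) stays prime with e=1, f=2, g=1.
Therefore p is inert.

inert


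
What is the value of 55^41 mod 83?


p = 83 is prime and the exponent is (p-1)/2 = 41, so by Euler's criterion 55^41 = (55/83) = +1 or -1 mod 83.
Compute by square-and-multiply:
  41 = 32 + 8 + 1 (binary 101001)
  Repeated squaring mod 83: 55^1 = 55, 55^2 = 37, 55^4 = 41, 55^8 = 21, 55^16 = 26, 55^32 = 12
  55^41 = 55^32 * 55^8 * 55^1 = 12 * 21 * 55 mod 83
    12 * 21 = 252 = 3 mod 83
    3 * 55 = 165 = 82 mod 83
  55^41 = 82 mod 83
Result 82 = p - 1 = -1 mod 83: 55 is a quadratic non-residue mod 83. As a residue in [0, p-1] the value is 82.
55^41 mod 83 = 82

82


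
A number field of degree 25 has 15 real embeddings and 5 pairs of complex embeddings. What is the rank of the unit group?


By Dirichlet's unit theorem:
rank = r1 + r2 - 1
= 15 + 5 - 1
= 19

19


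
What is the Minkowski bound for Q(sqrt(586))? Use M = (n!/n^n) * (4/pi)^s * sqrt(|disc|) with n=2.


d = 586, d mod 4 = 2, so disc(K) = 4d = 2344; |disc(K)| = 2344
Real quadratic field, so n = 2, s = r2 = 0, r1 = 2
M = (n!/n^n) * (4/pi)^s * sqrt(|disc(K)|) = (2!/2^2) * (4/pi)^0 * sqrt(2344)
= 0.5 * 1.000000 * 48.414874
= 24.2074

24.2074


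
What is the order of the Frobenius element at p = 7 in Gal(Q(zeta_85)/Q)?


The Frobenius at p in Gal(Q(zeta_n)/Q) = (Z/nZ)* is the class of p, so its order is ord_85(7), the smallest k >= 1 with 7^k = 1 mod 85.
n = 85 = 5 * 17, phi(85) = 64; the order divides phi(n).
Divisors of 64: 1, 2, 4, 8, 16, 32, 64
Repeated squaring mod 85: 7^1 = 7, 7^2 = 49, 7^4 = 21, 7^8 = 16, 7^16 = 1, 7^32 = 1, 7^64 = 1
Test divisors in increasing order:
  k=1: 7^1 = 7 mod 85
  k=2: 7^2 = 49 mod 85
  k=4: 7^4 = 21 mod 85
  k=8: 7^8 = 16 mod 85
  k=16: 7^16 = 1 mod 85  <- first divisor giving 1
Order = 16

16


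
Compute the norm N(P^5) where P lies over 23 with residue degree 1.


N(P^a) = p^(a*f)
= 23^(5*1)
= 23^5
= 6436343

6436343


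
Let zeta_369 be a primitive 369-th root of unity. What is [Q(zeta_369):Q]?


The degree equals Euler's totient phi(369).
369 = 3^2 * 41
phi(369) = 240

240


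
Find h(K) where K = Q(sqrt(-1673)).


K = Q(sqrt(-1673)). d mod 4 = 3, so D = disc(K) = 4d = -6692
h(K) equals the number of primitive reduced positive-definite forms (a, b, c) = a*x^2 + b*x*y + c*y^2 with b^2 - 4ac = D,
where reduced means |b| <= a <= c, with b >= 0 whenever |b| = a or a = c, and primitive means gcd(a, b, c) = 1.
Reduced forces 3a^2 <= |D| = 6692, so 1 <= a <= 47; b must have the parity of D, and c = (b^2 - D)/(4a) must be an integer >= a.
Enumerate a = 1..47, b in [-a, a]:
  a=1: (1, 0, 1673)  [1]
  a=2: (2, 2, 837)  [1]
  a=3: (3, -2, 558), (3, 2, 558)  [2]
  a=4..5: none
  a=6: (6, -2, 279), (6, 2, 279)  [2]
  a=7: (7, 0, 239)  [1]
  a=8: none
  a=9: (9, -2, 186), (9, 2, 186)  [2]
  a=10..12: none
  a=13: (13, -4, 129), (13, 4, 129)  [2]
  a=14: (14, 14, 123)  [1]
  a=15..17: none
  a=18: (18, -2, 93), (18, 2, 93)  [2]
  a=19..20: none
  a=21: (21, -14, 82), (21, 14, 82)  [2]
  a=22: none
  a=23: (23, -22, 78), (23, 22, 78)  [2]
  a=24..25: none
  a=26: (26, -22, 69), (26, 22, 69)  [2]
  a=27: (27, -2, 62), (27, 2, 62)  [2]
  a=28: none
  a=29: (29, -6, 58), (29, 6, 58)  [2]
  a=30: none
  a=31: (31, -2, 54), (31, 2, 54)  [2]
  a=32..38: none
  a=39: (39, -22, 46), (39, -4, 43), (39, 4, 43), (39, 22, 46)  [4]
  a=40: none
  a=41: (41, -14, 42), (41, 14, 42)  [2]
  a=42..47: none
Total reduced forms: 1 + 1 + 2 + 2 + 1 + 2 + 2 + 1 + 2 + 2 + 2 + 2 + 2 + 2 + 2 + 4 + 2 = 32
h = 32

32


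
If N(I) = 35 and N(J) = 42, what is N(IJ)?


N(IJ) = N(I) * N(J)
= 35 * 42
= 1470

1470


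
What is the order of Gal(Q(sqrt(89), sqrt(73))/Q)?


The 2 square roots of distinct primes are multiplicatively independent over Q,
so [K:Q] = 2^2 and Gal(K/Q) is isomorphic to (Z/2Z)^2.
|Gal| = 2^2 = 4

4


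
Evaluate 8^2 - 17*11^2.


x^2 - d*y^2
= 8^2 - 17*11^2
= 64 - 2057
= -1993

-1993


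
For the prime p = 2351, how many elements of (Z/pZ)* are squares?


For prime p, the number of non-zero quadratic residues is (p-1)/2.
= (2351-1)/2
= 1175

1175


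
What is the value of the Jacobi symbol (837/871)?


Compute (837/871) via quadratic reciprocity:
  reciprocity: (837/871) -> +(871/837)
  reduce: (34/837)
  pull out 2: (2/837) = -1  (since 837 mod 8 = 5)
  reciprocity: (17/837) -> +(837/17)
  reduce: (4/17)
  pull out 2: (2/17) = +1  (since 17 mod 8 = 1)
  pull out 2: (2/17) = +1  (since 17 mod 8 = 1)
  (1/17) = 1
Product of signs = -1

-1


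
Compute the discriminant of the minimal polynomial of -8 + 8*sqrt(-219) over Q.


The element -8 + 8*sqrt(-219) has minimal polynomial:
x^2 + 16*x + 14080
Discriminant = (16)^2 - 4*(14080)
= 256 - 56320
= -56064

-56064


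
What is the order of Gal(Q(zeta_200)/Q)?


|Gal(Q(zeta_200)/Q)| = phi(200)
= 80

80


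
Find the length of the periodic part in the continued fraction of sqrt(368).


Run the CF algorithm for sqrt(368).
a_0 = floor(sqrt(368)) = 19; set m_0=0, q_0=1.
Recurrence: m' = q*a - m,  q' = (d - m'^2)/q,  a' = floor((a_0 + m')/q').
  step 1: m=19, q=7, a=5
  step 2: m=16, q=16, a=2
  step 3: m=16, q=7, a=5
  step 4: m=19, q=1, a=38
a_4 = 2*a_0 = 38, so the period closes here.
sqrt(368) = [19; 5, 2, 5, 38]
Period length = 4

4


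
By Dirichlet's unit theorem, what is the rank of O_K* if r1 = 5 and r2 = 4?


By Dirichlet's unit theorem:
rank = r1 + r2 - 1
= 5 + 4 - 1
= 8

8


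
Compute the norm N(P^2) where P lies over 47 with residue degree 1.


N(P^a) = p^(a*f)
= 47^(2*1)
= 47^2
= 2209

2209


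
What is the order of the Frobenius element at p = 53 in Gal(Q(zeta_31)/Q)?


The Frobenius at p in Gal(Q(zeta_n)/Q) = (Z/nZ)* is the class of p, so its order is ord_31(53), the smallest k >= 1 with 53^k = 1 mod 31.
n = 31 = 31, phi(31) = 30; the order divides phi(n).
Divisors of 30: 1, 2, 3, 5, 6, 10, 15, 30
Repeated squaring mod 31: 53^1 = 22, 53^2 = 19, 53^4 = 20, 53^8 = 28, 53^16 = 9
Test divisors in increasing order:
  k=1: 53^1 = 22 mod 31
  k=2: 53^2 = 19 mod 31
  k=3: 53^3 = 19 * 22 = 15 mod 31
  k=5: 53^5 = 20 * 22 = 6 mod 31
  k=6: 53^6 = 20 * 19 = 8 mod 31
  k=10: 53^10 = 28 * 19 = 5 mod 31
  k=15: 53^15 = 28 * 20 * 19 * 22 = 30 mod 31
  k=30: 53^30 = 9 * 28 * 20 * 19 = 1 mod 31  <- first divisor giving 1
Order = 30

30


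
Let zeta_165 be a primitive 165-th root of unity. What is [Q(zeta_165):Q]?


The degree equals Euler's totient phi(165).
165 = 3 * 5 * 11
phi(165) = 80

80


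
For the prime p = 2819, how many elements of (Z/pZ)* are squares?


For prime p, the number of non-zero quadratic residues is (p-1)/2.
= (2819-1)/2
= 1409

1409


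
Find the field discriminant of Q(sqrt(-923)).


For K = Q(sqrt(d)) with d squarefree: disc(K) = d if d = 1 mod 4, and disc(K) = 4d if d = 2 or 3 mod 4.
Here d = -923, and d mod 4 = 1.
d = 1 mod 4 (O_K = Z[(1+sqrt(d))/2]), so disc(K) = d = -923

-923


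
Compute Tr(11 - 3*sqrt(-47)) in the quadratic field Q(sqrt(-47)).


Tr(a + b*sqrt(d)) = (a + b*sqrt(d)) + (a - b*sqrt(d)) = 2a
= 2 * (11)
= 22

22


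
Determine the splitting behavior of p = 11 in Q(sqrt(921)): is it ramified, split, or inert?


K = Q(sqrt(921)). Since d mod 4 = 1, disc(K) = 921.
Check p | disc: 921 mod 11 = 8.
p does not divide disc. Compute Legendre symbol (d/p):
8^((11-1)/2) mod 11 = -1
(d/p) = -1, so p is inert: (p) stays prime with e=1, f=2, g=1.
Therefore p is inert.

inert


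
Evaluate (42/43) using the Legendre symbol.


p = 43 is prime, so compute (42/43) with the reciprocity algorithm (Jacobi-symbol steps: pull out 2s via (2/n), flip via reciprocity, reduce):
  pull out 2: (2/43) = -1  (since 43 mod 8 = 3)
  reciprocity: (21/43) -> +(43/21)
  reduce: (1/21)
  (1/21) = 1
Product of signs = -1
(42/43) = -1

-1


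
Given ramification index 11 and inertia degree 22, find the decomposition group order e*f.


|D_P| = e * f
= 11 * 22
= 242

242


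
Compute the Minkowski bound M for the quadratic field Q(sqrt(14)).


d = 14, d mod 4 = 2, so disc(K) = 4d = 56; |disc(K)| = 56
Real quadratic field, so n = 2, s = r2 = 0, r1 = 2
M = (n!/n^n) * (4/pi)^s * sqrt(|disc(K)|) = (2!/2^2) * (4/pi)^0 * sqrt(56)
= 0.5 * 1.000000 * 7.483315
= 3.7417

3.7417


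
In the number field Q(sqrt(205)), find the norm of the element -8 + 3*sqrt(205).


N(a + b*sqrt(d)) = a^2 - d*b^2
= (-8)^2 - (205)*(3)^2
= 64 - 1845
= -1781

-1781


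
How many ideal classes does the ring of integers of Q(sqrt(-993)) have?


K = Q(sqrt(-993)). d mod 4 = 3, so D = disc(K) = 4d = -3972
h(K) equals the number of primitive reduced positive-definite forms (a, b, c) = a*x^2 + b*x*y + c*y^2 with b^2 - 4ac = D,
where reduced means |b| <= a <= c, with b >= 0 whenever |b| = a or a = c, and primitive means gcd(a, b, c) = 1.
Reduced forces 3a^2 <= |D| = 3972, so 1 <= a <= 36; b must have the parity of D, and c = (b^2 - D)/(4a) must be an integer >= a.
Enumerate a = 1..36, b in [-a, a]:
  a=1: (1, 0, 993)  [1]
  a=2: (2, 2, 497)  [1]
  a=3: (3, 0, 331)  [1]
  a=4..5: none
  a=6: (6, 6, 167)  [1]
  a=7: (7, -2, 142), (7, 2, 142)  [2]
  a=8..13: none
  a=14: (14, -2, 71), (14, 2, 71)  [2]
  a=15..20: none
  a=21: (21, -12, 49), (21, 12, 49)  [2]
  a=22..28: none
  a=29: (29, -28, 41), (29, 28, 41)  [2]
  a=30..36: none
Total reduced forms: 1 + 1 + 1 + 1 + 2 + 2 + 2 + 2 = 12
h = 12

12


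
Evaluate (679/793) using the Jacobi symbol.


Compute (679/793) via quadratic reciprocity:
  reciprocity: (679/793) -> +(793/679)
  reduce: (114/679)
  pull out 2: (2/679) = +1  (since 679 mod 8 = 7)
  reciprocity: (57/679) -> +(679/57)
  reduce: (52/57)
  pull out 2: (2/57) = +1  (since 57 mod 8 = 1)
  pull out 2: (2/57) = +1  (since 57 mod 8 = 1)
  reciprocity: (13/57) -> +(57/13)
  reduce: (5/13)
  reciprocity: (5/13) -> +(13/5)
  reduce: (3/5)
  reciprocity: (3/5) -> +(5/3)
  reduce: (2/3)
  pull out 2: (2/3) = -1  (since 3 mod 8 = 3)
  (1/3) = 1
Product of signs = -1

-1


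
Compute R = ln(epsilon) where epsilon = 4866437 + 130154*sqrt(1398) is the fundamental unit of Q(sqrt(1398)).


epsilon = 4866437 + 130154*sqrt(1398)
= 9.7329e+06
R = ln(9.7329e+06)
= 16.0910

16.0910


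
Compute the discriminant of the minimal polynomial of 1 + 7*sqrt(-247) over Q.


The element 1 + 7*sqrt(-247) has minimal polynomial:
x^2 - 2*x + 12104
Discriminant = (-2)^2 - 4*(12104)
= 4 - 48416
= -48412

-48412


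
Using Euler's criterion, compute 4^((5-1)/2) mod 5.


p = 5 is prime and the exponent is (p-1)/2 = 2, so by Euler's criterion 4^2 = (4/5) = +1 or -1 mod 5.
Compute by square-and-multiply:
  2 = 2 (binary 10)
  Repeated squaring mod 5: 4^1 = 4, 4^2 = 1
  4^2 = 1 mod 5
Result 1: 4 is a quadratic residue mod 5.
4^2 mod 5 = 1

1


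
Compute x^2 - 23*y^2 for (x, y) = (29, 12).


x^2 - d*y^2
= 29^2 - 23*12^2
= 841 - 3312
= -2471

-2471


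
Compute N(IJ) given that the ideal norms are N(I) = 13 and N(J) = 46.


N(IJ) = N(I) * N(J)
= 13 * 46
= 598

598


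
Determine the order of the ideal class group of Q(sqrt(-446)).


K = Q(sqrt(-446)). d mod 4 = 2, so D = disc(K) = 4d = -1784
h(K) equals the number of primitive reduced positive-definite forms (a, b, c) = a*x^2 + b*x*y + c*y^2 with b^2 - 4ac = D,
where reduced means |b| <= a <= c, with b >= 0 whenever |b| = a or a = c, and primitive means gcd(a, b, c) = 1.
Reduced forces 3a^2 <= |D| = 1784, so 1 <= a <= 24; b must have the parity of D, and c = (b^2 - D)/(4a) must be an integer >= a.
Enumerate a = 1..24, b in [-a, a]:
  a=1: (1, 0, 446)  [1]
  a=2: (2, 0, 223)  [1]
  a=3: (3, -2, 149), (3, 2, 149)  [2]
  a=4: none
  a=5: (5, -4, 90), (5, 4, 90)  [2]
  a=6: (6, -4, 75), (6, 4, 75)  [2]
  a=7: (7, -6, 65), (7, 6, 65)  [2]
  a=8: none
  a=9: (9, -4, 50), (9, 4, 50)  [2]
  a=10: (10, -4, 45), (10, 4, 45)  [2]
  a=11: (11, -8, 42), (11, 8, 42)  [2]
  a=12: none
  a=13: (13, -6, 35), (13, 6, 35)  [2]
  a=14: (14, -8, 33), (14, 8, 33)  [2]
  a=15: (15, -14, 33), (15, -4, 30), (15, 4, 30), (15, 14, 33)  [4]
  a=16: none
  a=17: (17, -16, 30), (17, 16, 30)  [2]
  a=18: (18, -4, 25), (18, 4, 25)  [2]
  a=19..20: none
  a=21: (21, -20, 26), (21, -8, 22), (21, 8, 22), (21, 20, 26)  [4]
  a=22..24: none
Total reduced forms: 1 + 1 + 2 + 2 + 2 + 2 + 2 + 2 + 2 + 2 + 2 + 4 + 2 + 2 + 4 = 32
h = 32

32


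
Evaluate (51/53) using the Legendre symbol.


p = 53 is prime, so compute (51/53) with the reciprocity algorithm (Jacobi-symbol steps: pull out 2s via (2/n), flip via reciprocity, reduce):
  reciprocity: (51/53) -> +(53/51)
  reduce: (2/51)
  pull out 2: (2/51) = -1  (since 51 mod 8 = 3)
  (1/51) = 1
Product of signs = -1
(51/53) = -1

-1


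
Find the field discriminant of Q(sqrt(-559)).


For K = Q(sqrt(d)) with d squarefree: disc(K) = d if d = 1 mod 4, and disc(K) = 4d if d = 2 or 3 mod 4.
Here d = -559, and d mod 4 = 1.
d = 1 mod 4 (O_K = Z[(1+sqrt(d))/2]), so disc(K) = d = -559

-559


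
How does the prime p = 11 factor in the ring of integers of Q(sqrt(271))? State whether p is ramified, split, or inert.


K = Q(sqrt(271)). Since d mod 4 = 3, disc(K) = 1084.
Check p | disc: 1084 mod 11 = 6.
p does not divide disc. Compute Legendre symbol (d/p):
7^((11-1)/2) mod 11 = -1
(d/p) = -1, so p is inert: (p) stays prime with e=1, f=2, g=1.
Therefore p is inert.

inert


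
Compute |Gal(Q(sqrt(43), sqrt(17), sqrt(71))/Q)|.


The 3 square roots of distinct primes are multiplicatively independent over Q,
so [K:Q] = 2^3 and Gal(K/Q) is isomorphic to (Z/2Z)^3.
|Gal| = 2^3 = 8

8


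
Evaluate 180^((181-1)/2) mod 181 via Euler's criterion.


p = 181 is prime and the exponent is (p-1)/2 = 90, so by Euler's criterion 180^90 = (180/181) = +1 or -1 mod 181.
Compute by square-and-multiply:
  90 = 64 + 16 + 8 + 2 (binary 1011010)
  Repeated squaring mod 181: 180^1 = 180, 180^2 = 1, 180^4 = 1, 180^8 = 1, 180^16 = 1, 180^32 = 1, 180^64 = 1
  180^90 = 180^64 * 180^16 * 180^8 * 180^2 = 1 * 1 * 1 * 1 mod 181
    1 * 1 = 1 = 1 mod 181
    1 * 1 = 1 = 1 mod 181
    1 * 1 = 1 = 1 mod 181
  180^90 = 1 mod 181
Result 1: 180 is a quadratic residue mod 181.
180^90 mod 181 = 1

1


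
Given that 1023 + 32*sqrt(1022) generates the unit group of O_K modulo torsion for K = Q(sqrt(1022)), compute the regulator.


epsilon = 1023 + 32*sqrt(1022)
= 2045.9995
R = ln(2045.9995)
= 7.6236

7.6236


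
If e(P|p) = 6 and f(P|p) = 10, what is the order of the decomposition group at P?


|D_P| = e * f
= 6 * 10
= 60

60


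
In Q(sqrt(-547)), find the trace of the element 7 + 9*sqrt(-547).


Tr(a + b*sqrt(d)) = (a + b*sqrt(d)) + (a - b*sqrt(d)) = 2a
= 2 * (7)
= 14

14


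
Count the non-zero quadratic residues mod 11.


For prime p, the number of non-zero quadratic residues is (p-1)/2.
= (11-1)/2
= 5

5


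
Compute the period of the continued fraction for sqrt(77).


Run the CF algorithm for sqrt(77).
a_0 = floor(sqrt(77)) = 8; set m_0=0, q_0=1.
Recurrence: m' = q*a - m,  q' = (d - m'^2)/q,  a' = floor((a_0 + m')/q').
  step 1: m=8, q=13, a=1
  step 2: m=5, q=4, a=3
  step 3: m=7, q=7, a=2
  step 4: m=7, q=4, a=3
  step 5: m=5, q=13, a=1
  step 6: m=8, q=1, a=16
a_6 = 2*a_0 = 16, so the period closes here.
sqrt(77) = [8; 1, 3, 2, 3, 1, 16]
Period length = 6

6


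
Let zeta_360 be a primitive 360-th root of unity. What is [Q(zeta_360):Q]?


The degree equals Euler's totient phi(360).
360 = 2^3 * 3^2 * 5
phi(360) = 96

96


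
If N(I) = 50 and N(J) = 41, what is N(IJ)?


N(IJ) = N(I) * N(J)
= 50 * 41
= 2050

2050


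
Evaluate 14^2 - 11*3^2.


x^2 - d*y^2
= 14^2 - 11*3^2
= 196 - 99
= 97

97


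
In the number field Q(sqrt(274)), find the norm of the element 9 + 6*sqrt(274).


N(a + b*sqrt(d)) = a^2 - d*b^2
= (9)^2 - (274)*(6)^2
= 81 - 9864
= -9783

-9783


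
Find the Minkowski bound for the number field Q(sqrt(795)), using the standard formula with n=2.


d = 795, d mod 4 = 3, so disc(K) = 4d = 3180; |disc(K)| = 3180
Real quadratic field, so n = 2, s = r2 = 0, r1 = 2
M = (n!/n^n) * (4/pi)^s * sqrt(|disc(K)|) = (2!/2^2) * (4/pi)^0 * sqrt(3180)
= 0.5 * 1.000000 * 56.391489
= 28.1957

28.1957


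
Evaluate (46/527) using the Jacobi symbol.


Compute (46/527) via quadratic reciprocity:
  pull out 2: (2/527) = +1  (since 527 mod 8 = 7)
  reciprocity: (23/527) -> -(527/23)
  reduce: (21/23)
  reciprocity: (21/23) -> +(23/21)
  reduce: (2/21)
  pull out 2: (2/21) = -1  (since 21 mod 8 = 5)
  (1/21) = 1
Product of signs = 1

1


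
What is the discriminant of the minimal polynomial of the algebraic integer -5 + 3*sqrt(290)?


The element -5 + 3*sqrt(290) has minimal polynomial:
x^2 + 10*x - 2585
Discriminant = (10)^2 - 4*(-2585)
= 100 + 10340
= 10440

10440


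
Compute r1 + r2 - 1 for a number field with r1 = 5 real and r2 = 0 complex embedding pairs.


By Dirichlet's unit theorem:
rank = r1 + r2 - 1
= 5 + 0 - 1
= 4

4


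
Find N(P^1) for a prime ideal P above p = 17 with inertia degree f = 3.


N(P^a) = p^(a*f)
= 17^(1*3)
= 17^3
= 4913

4913


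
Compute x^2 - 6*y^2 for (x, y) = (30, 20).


x^2 - d*y^2
= 30^2 - 6*20^2
= 900 - 2400
= -1500

-1500


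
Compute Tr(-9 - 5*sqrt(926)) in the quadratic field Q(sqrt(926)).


Tr(a + b*sqrt(d)) = (a + b*sqrt(d)) + (a - b*sqrt(d)) = 2a
= 2 * (-9)
= -18

-18


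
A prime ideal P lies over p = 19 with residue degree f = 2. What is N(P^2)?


N(P^a) = p^(a*f)
= 19^(2*2)
= 19^4
= 130321

130321


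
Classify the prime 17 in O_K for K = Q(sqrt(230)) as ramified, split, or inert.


K = Q(sqrt(230)). Since d mod 4 = 2, disc(K) = 920.
Check p | disc: 920 mod 17 = 2.
p does not divide disc. Compute Legendre symbol (d/p):
9^((17-1)/2) mod 17 = 1
(d/p) = 1, so p splits: (p) = P*P' with e=1, f=1, g=2.
Therefore p is split.

split


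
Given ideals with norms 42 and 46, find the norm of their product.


N(IJ) = N(I) * N(J)
= 42 * 46
= 1932

1932


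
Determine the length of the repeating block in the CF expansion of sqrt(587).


Run the CF algorithm for sqrt(587).
a_0 = floor(sqrt(587)) = 24; set m_0=0, q_0=1.
Recurrence: m' = q*a - m,  q' = (d - m'^2)/q,  a' = floor((a_0 + m')/q').
  step 1: m=24, q=11, a=4
  step 2: m=20, q=17, a=2
  step 3: m=14, q=23, a=1
  step 4: m=9, q=22, a=1
  step 5: m=13, q=19, a=1
  step 6: m=6, q=29, a=1
  step 7: m=23, q=2, a=23
  step 8: m=23, q=29, a=1
  step 9: m=6, q=19, a=1
  step 10: m=13, q=22, a=1
  step 11: m=9, q=23, a=1
  step 12: m=14, q=17, a=2
  step 13: m=20, q=11, a=4
  step 14: m=24, q=1, a=48
a_14 = 2*a_0 = 48, so the period closes here.
sqrt(587) = [24; 4, 2, 1, 1, 1, 1, 23, 1, 1, 1, 1, 2, 4, 48]
Period length = 14

14


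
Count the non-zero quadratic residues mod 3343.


For prime p, the number of non-zero quadratic residues is (p-1)/2.
= (3343-1)/2
= 1671

1671


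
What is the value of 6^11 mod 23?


p = 23 is prime and the exponent is (p-1)/2 = 11, so by Euler's criterion 6^11 = (6/23) = +1 or -1 mod 23.
Compute by square-and-multiply:
  11 = 8 + 2 + 1 (binary 1011)
  Repeated squaring mod 23: 6^1 = 6, 6^2 = 13, 6^4 = 8, 6^8 = 18
  6^11 = 6^8 * 6^2 * 6^1 = 18 * 13 * 6 mod 23
    18 * 13 = 234 = 4 mod 23
    4 * 6 = 24 = 1 mod 23
  6^11 = 1 mod 23
Result 1: 6 is a quadratic residue mod 23.
6^11 mod 23 = 1

1


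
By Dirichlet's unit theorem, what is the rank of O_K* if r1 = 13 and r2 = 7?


By Dirichlet's unit theorem:
rank = r1 + r2 - 1
= 13 + 7 - 1
= 19

19


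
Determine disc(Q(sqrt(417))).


For K = Q(sqrt(d)) with d squarefree: disc(K) = d if d = 1 mod 4, and disc(K) = 4d if d = 2 or 3 mod 4.
Here d = 417, and d mod 4 = 1.
d = 1 mod 4 (O_K = Z[(1+sqrt(d))/2]), so disc(K) = d = 417

417


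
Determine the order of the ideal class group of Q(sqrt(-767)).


K = Q(sqrt(-767)). d mod 4 = 1, so D = disc(K) = d = -767
h(K) equals the number of primitive reduced positive-definite forms (a, b, c) = a*x^2 + b*x*y + c*y^2 with b^2 - 4ac = D,
where reduced means |b| <= a <= c, with b >= 0 whenever |b| = a or a = c, and primitive means gcd(a, b, c) = 1.
Reduced forces 3a^2 <= |D| = 767, so 1 <= a <= 15; b must have the parity of D, and c = (b^2 - D)/(4a) must be an integer >= a.
Enumerate a = 1..15, b in [-a, a]:
  a=1: (1, 1, 192)  [1]
  a=2: (2, -1, 96), (2, 1, 96)  [2]
  a=3: (3, -1, 64), (3, 1, 64)  [2]
  a=4: (4, -1, 48), (4, 1, 48)  [2]
  a=5: none
  a=6: (6, -5, 33), (6, -1, 32), (6, 1, 32), (6, 5, 33)  [4]
  a=7: none
  a=8: (8, -1, 24), (8, 1, 24)  [2]
  a=9: (9, -5, 22), (9, 5, 22)  [2]
  a=10: none
  a=11: (11, -5, 18), (11, 5, 18)  [2]
  a=12: (12, -7, 17), (12, -1, 16), (12, 1, 16), (12, 7, 17)  [4]
  a=13: (13, 13, 18)  [1]
  a=14..15: none
Total reduced forms: 1 + 2 + 2 + 2 + 4 + 2 + 2 + 2 + 4 + 1 = 22
h = 22

22


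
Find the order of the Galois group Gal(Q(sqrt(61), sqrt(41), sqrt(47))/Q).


The 3 square roots of distinct primes are multiplicatively independent over Q,
so [K:Q] = 2^3 and Gal(K/Q) is isomorphic to (Z/2Z)^3.
|Gal| = 2^3 = 8

8


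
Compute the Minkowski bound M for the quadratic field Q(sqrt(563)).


d = 563, d mod 4 = 3, so disc(K) = 4d = 2252; |disc(K)| = 2252
Real quadratic field, so n = 2, s = r2 = 0, r1 = 2
M = (n!/n^n) * (4/pi)^s * sqrt(|disc(K)|) = (2!/2^2) * (4/pi)^0 * sqrt(2252)
= 0.5 * 1.000000 * 47.455242
= 23.7276

23.7276


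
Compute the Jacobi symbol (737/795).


Compute (737/795) via quadratic reciprocity:
  reciprocity: (737/795) -> +(795/737)
  reduce: (58/737)
  pull out 2: (2/737) = +1  (since 737 mod 8 = 1)
  reciprocity: (29/737) -> +(737/29)
  reduce: (12/29)
  pull out 2: (2/29) = -1  (since 29 mod 8 = 5)
  pull out 2: (2/29) = -1  (since 29 mod 8 = 5)
  reciprocity: (3/29) -> +(29/3)
  reduce: (2/3)
  pull out 2: (2/3) = -1  (since 3 mod 8 = 3)
  (1/3) = 1
Product of signs = -1

-1


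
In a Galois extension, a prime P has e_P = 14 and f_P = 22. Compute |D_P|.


|D_P| = e * f
= 14 * 22
= 308

308


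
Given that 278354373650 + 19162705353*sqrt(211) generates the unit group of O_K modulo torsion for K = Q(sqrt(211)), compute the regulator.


epsilon = 278354373650 + 19162705353*sqrt(211)
= 5.5671e+11
R = ln(5.5671e+11)
= 27.0453

27.0453


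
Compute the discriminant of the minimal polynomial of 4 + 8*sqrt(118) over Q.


The element 4 + 8*sqrt(118) has minimal polynomial:
x^2 - 8*x - 7536
Discriminant = (-8)^2 - 4*(-7536)
= 64 + 30144
= 30208

30208


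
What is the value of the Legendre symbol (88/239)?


p = 239 is prime, so compute (88/239) with the reciprocity algorithm (Jacobi-symbol steps: pull out 2s via (2/n), flip via reciprocity, reduce):
  pull out 2: (2/239) = +1  (since 239 mod 8 = 7)
  pull out 2: (2/239) = +1  (since 239 mod 8 = 7)
  pull out 2: (2/239) = +1  (since 239 mod 8 = 7)
  reciprocity: (11/239) -> -(239/11)
  reduce: (8/11)
  pull out 2: (2/11) = -1  (since 11 mod 8 = 3)
  pull out 2: (2/11) = -1  (since 11 mod 8 = 3)
  pull out 2: (2/11) = -1  (since 11 mod 8 = 3)
  (1/11) = 1
Product of signs = 1
(88/239) = 1

1


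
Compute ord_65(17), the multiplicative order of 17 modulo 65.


We want ord_65(17), the smallest k >= 1 with 17^k = 1 mod 65.
n = 65 = 5 * 13, phi(65) = 48; the order divides phi(n).
Divisors of 48: 1, 2, 3, 4, 6, 8, 12, 16, 24, 48
Repeated squaring mod 65: 17^1 = 17, 17^2 = 29, 17^4 = 61, 17^8 = 16, 17^16 = 61, 17^32 = 16
Test divisors in increasing order:
  k=1: 17^1 = 17 mod 65
  k=2: 17^2 = 29 mod 65
  k=3: 17^3 = 29 * 17 = 38 mod 65
  k=4: 17^4 = 61 mod 65
  k=6: 17^6 = 61 * 29 = 14 mod 65
  k=8: 17^8 = 16 mod 65
  k=12: 17^12 = 16 * 61 = 1 mod 65  <- first divisor giving 1
Order = 12

12


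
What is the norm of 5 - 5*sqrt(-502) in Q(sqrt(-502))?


N(a + b*sqrt(d)) = a^2 - d*b^2
= (5)^2 - (-502)*(-5)^2
= 25 + 12550
= 12575

12575


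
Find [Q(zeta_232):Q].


The degree equals Euler's totient phi(232).
232 = 2^3 * 29
phi(232) = 112

112


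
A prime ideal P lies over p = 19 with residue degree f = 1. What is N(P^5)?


N(P^a) = p^(a*f)
= 19^(5*1)
= 19^5
= 2476099

2476099


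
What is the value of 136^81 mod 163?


p = 163 is prime and the exponent is (p-1)/2 = 81, so by Euler's criterion 136^81 = (136/163) = +1 or -1 mod 163.
Compute by square-and-multiply:
  81 = 64 + 16 + 1 (binary 1010001)
  Repeated squaring mod 163: 136^1 = 136, 136^2 = 77, 136^4 = 61, 136^8 = 135, 136^16 = 132, 136^32 = 146, 136^64 = 126
  136^81 = 136^64 * 136^16 * 136^1 = 126 * 132 * 136 mod 163
    126 * 132 = 16632 = 6 mod 163
    6 * 136 = 816 = 1 mod 163
  136^81 = 1 mod 163
Result 1: 136 is a quadratic residue mod 163.
136^81 mod 163 = 1

1


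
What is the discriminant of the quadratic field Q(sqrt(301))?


For K = Q(sqrt(d)) with d squarefree: disc(K) = d if d = 1 mod 4, and disc(K) = 4d if d = 2 or 3 mod 4.
Here d = 301, and d mod 4 = 1.
d = 1 mod 4 (O_K = Z[(1+sqrt(d))/2]), so disc(K) = d = 301

301


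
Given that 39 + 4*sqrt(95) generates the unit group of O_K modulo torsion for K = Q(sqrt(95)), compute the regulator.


epsilon = 39 + 4*sqrt(95)
= 77.9872
R = ln(77.9872)
= 4.3565

4.3565


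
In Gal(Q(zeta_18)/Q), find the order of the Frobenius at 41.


The Frobenius at p in Gal(Q(zeta_n)/Q) = (Z/nZ)* is the class of p, so its order is ord_18(41), the smallest k >= 1 with 41^k = 1 mod 18.
n = 18 = 2 * 3^2, phi(18) = 6; the order divides phi(n).
Divisors of 6: 1, 2, 3, 6
Repeated squaring mod 18: 41^1 = 5, 41^2 = 7, 41^4 = 13
Test divisors in increasing order:
  k=1: 41^1 = 5 mod 18
  k=2: 41^2 = 7 mod 18
  k=3: 41^3 = 7 * 5 = 17 mod 18
  k=6: 41^6 = 13 * 7 = 1 mod 18  <- first divisor giving 1
Order = 6

6


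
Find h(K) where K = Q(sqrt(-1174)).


K = Q(sqrt(-1174)). d mod 4 = 2, so D = disc(K) = 4d = -4696
h(K) equals the number of primitive reduced positive-definite forms (a, b, c) = a*x^2 + b*x*y + c*y^2 with b^2 - 4ac = D,
where reduced means |b| <= a <= c, with b >= 0 whenever |b| = a or a = c, and primitive means gcd(a, b, c) = 1.
Reduced forces 3a^2 <= |D| = 4696, so 1 <= a <= 39; b must have the parity of D, and c = (b^2 - D)/(4a) must be an integer >= a.
Enumerate a = 1..39, b in [-a, a]:
  a=1: (1, 0, 1174)  [1]
  a=2: (2, 0, 587)  [1]
  a=3..4: none
  a=5: (5, -2, 235), (5, 2, 235)  [2]
  a=6: none
  a=7: (7, -6, 169), (7, 6, 169)  [2]
  a=8..9: none
  a=10: (10, -8, 119), (10, 8, 119)  [2]
  a=11: (11, -10, 109), (11, 10, 109)  [2]
  a=12: none
  a=13: (13, -6, 91), (13, 6, 91)  [2]
  a=14: (14, -8, 85), (14, 8, 85)  [2]
  a=15..16: none
  a=17: (17, -8, 70), (17, 8, 70)  [2]
  a=18: none
  a=19: (19, -4, 62), (19, 4, 62)  [2]
  a=20..21: none
  a=22: (22, -12, 55), (22, 12, 55)  [2]
  a=23..24: none
  a=25: (25, -2, 47), (25, 2, 47)  [2]
  a=26: (26, -20, 49), (26, 20, 49)  [2]
  a=27..30: none
  a=31: (31, -4, 38), (31, 4, 38)  [2]
  a=32..33: none
  a=34: (34, -8, 35), (34, 8, 35)  [2]
  a=35: (35, -22, 37), (35, 22, 37)  [2]
  a=36..39: none
Total reduced forms: 1 + 1 + 2 + 2 + 2 + 2 + 2 + 2 + 2 + 2 + 2 + 2 + 2 + 2 + 2 + 2 = 30
h = 30

30
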